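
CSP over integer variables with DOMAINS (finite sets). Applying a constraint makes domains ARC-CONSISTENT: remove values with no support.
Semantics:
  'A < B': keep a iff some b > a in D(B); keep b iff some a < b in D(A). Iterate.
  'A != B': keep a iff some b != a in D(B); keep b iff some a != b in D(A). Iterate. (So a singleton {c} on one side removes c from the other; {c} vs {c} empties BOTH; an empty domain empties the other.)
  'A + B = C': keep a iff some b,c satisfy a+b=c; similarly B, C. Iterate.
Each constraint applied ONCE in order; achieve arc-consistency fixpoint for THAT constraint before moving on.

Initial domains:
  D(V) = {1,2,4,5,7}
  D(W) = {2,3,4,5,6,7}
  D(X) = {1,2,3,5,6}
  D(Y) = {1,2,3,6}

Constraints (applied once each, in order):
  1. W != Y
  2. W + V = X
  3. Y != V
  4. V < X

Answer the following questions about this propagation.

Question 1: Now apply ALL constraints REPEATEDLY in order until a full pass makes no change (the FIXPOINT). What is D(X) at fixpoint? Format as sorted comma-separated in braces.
pass 0 (initial): D(X)={1,2,3,5,6}
pass 1: V {1,2,4,5,7}->{1,2,4}; W {2,3,4,5,6,7}->{2,3,4,5}; X {1,2,3,5,6}->{3,5,6}
pass 2: no change
Fixpoint after 2 passes: D(X) = {3,5,6}

Answer: {3,5,6}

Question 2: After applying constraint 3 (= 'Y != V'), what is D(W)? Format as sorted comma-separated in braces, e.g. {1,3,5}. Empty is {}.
Answer: {2,3,4,5}

Derivation:
Constraint 1 (W != Y) on D(W)={2,3,4,5,6,7} D(Y)={1,2,3,6}: no change
Constraint 2 (W + V = X) on D(W)={2,3,4,5,6,7} D(V)={1,2,4,5,7} D(X)={1,2,3,5,6}: W {2,3,4,5,6,7}->{2,3,4,5}; V {1,2,4,5,7}->{1,2,4}; X {1,2,3,5,6}->{3,5,6}
Constraint 3 (Y != V) on D(Y)={1,2,3,6} D(V)={1,2,4}: no change
So after constraint 3: D(W) = {2,3,4,5}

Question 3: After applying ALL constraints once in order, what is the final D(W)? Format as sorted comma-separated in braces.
Answer: {2,3,4,5}

Derivation:
Constraint 1 (W != Y) on D(W)={2,3,4,5,6,7} D(Y)={1,2,3,6}: no change
Constraint 2 (W + V = X) on D(W)={2,3,4,5,6,7} D(V)={1,2,4,5,7} D(X)={1,2,3,5,6}: W {2,3,4,5,6,7}->{2,3,4,5}; V {1,2,4,5,7}->{1,2,4}; X {1,2,3,5,6}->{3,5,6}
Constraint 3 (Y != V) on D(Y)={1,2,3,6} D(V)={1,2,4}: no change
Constraint 4 (V < X) on D(V)={1,2,4} D(X)={3,5,6}: no change
So after all 4 constraints: D(W) = {2,3,4,5}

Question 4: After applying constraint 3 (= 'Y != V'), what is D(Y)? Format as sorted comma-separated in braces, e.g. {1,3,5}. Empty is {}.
Answer: {1,2,3,6}

Derivation:
Constraint 1 (W != Y) on D(W)={2,3,4,5,6,7} D(Y)={1,2,3,6}: no change
Constraint 2 (W + V = X) on D(W)={2,3,4,5,6,7} D(V)={1,2,4,5,7} D(X)={1,2,3,5,6}: W {2,3,4,5,6,7}->{2,3,4,5}; V {1,2,4,5,7}->{1,2,4}; X {1,2,3,5,6}->{3,5,6}
Constraint 3 (Y != V) on D(Y)={1,2,3,6} D(V)={1,2,4}: no change
So after constraint 3: D(Y) = {1,2,3,6}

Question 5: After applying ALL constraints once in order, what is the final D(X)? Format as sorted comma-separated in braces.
Constraint 1 (W != Y) on D(W)={2,3,4,5,6,7} D(Y)={1,2,3,6}: no change
Constraint 2 (W + V = X) on D(W)={2,3,4,5,6,7} D(V)={1,2,4,5,7} D(X)={1,2,3,5,6}: W {2,3,4,5,6,7}->{2,3,4,5}; V {1,2,4,5,7}->{1,2,4}; X {1,2,3,5,6}->{3,5,6}
Constraint 3 (Y != V) on D(Y)={1,2,3,6} D(V)={1,2,4}: no change
Constraint 4 (V < X) on D(V)={1,2,4} D(X)={3,5,6}: no change
So after all 4 constraints: D(X) = {3,5,6}

Answer: {3,5,6}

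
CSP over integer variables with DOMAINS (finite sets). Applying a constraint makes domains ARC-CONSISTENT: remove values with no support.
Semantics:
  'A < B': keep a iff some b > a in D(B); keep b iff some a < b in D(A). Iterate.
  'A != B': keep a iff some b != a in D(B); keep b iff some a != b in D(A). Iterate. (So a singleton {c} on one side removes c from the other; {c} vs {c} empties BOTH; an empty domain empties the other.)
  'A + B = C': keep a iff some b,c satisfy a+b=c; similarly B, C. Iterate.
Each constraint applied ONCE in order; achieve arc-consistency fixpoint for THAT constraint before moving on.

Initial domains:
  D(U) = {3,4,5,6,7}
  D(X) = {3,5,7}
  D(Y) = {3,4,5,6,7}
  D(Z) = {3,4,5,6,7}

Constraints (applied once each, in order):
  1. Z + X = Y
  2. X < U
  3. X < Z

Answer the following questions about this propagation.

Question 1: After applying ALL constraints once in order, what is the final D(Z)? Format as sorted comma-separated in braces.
Answer: {4}

Derivation:
Constraint 1 (Z + X = Y) on D(Z)={3,4,5,6,7} D(X)={3,5,7} D(Y)={3,4,5,6,7}: Z {3,4,5,6,7}->{3,4}; X {3,5,7}->{3}; Y {3,4,5,6,7}->{6,7}
Constraint 2 (X < U) on D(X)={3} D(U)={3,4,5,6,7}: U {3,4,5,6,7}->{4,5,6,7}
Constraint 3 (X < Z) on D(X)={3} D(Z)={3,4}: Z {3,4}->{4}
So after all 3 constraints: D(Z) = {4}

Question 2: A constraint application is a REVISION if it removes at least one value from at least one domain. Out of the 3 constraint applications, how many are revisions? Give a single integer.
Constraint 1 (Z + X = Y) on D(Z)={3,4,5,6,7} D(X)={3,5,7} D(Y)={3,4,5,6,7}: Z {3,4,5,6,7}->{3,4}; X {3,5,7}->{3}; Y {3,4,5,6,7}->{6,7} => REVISION
Constraint 2 (X < U) on D(X)={3} D(U)={3,4,5,6,7}: U {3,4,5,6,7}->{4,5,6,7} => REVISION
Constraint 3 (X < Z) on D(X)={3} D(Z)={3,4}: Z {3,4}->{4} => REVISION
Total revisions = 3

Answer: 3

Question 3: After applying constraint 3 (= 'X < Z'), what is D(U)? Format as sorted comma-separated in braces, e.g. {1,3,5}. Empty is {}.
Constraint 1 (Z + X = Y) on D(Z)={3,4,5,6,7} D(X)={3,5,7} D(Y)={3,4,5,6,7}: Z {3,4,5,6,7}->{3,4}; X {3,5,7}->{3}; Y {3,4,5,6,7}->{6,7}
Constraint 2 (X < U) on D(X)={3} D(U)={3,4,5,6,7}: U {3,4,5,6,7}->{4,5,6,7}
Constraint 3 (X < Z) on D(X)={3} D(Z)={3,4}: Z {3,4}->{4}
So after constraint 3: D(U) = {4,5,6,7}

Answer: {4,5,6,7}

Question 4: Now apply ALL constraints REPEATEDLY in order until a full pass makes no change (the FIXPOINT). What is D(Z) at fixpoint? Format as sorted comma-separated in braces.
Answer: {4}

Derivation:
pass 0 (initial): D(Z)={3,4,5,6,7}
pass 1: U {3,4,5,6,7}->{4,5,6,7}; X {3,5,7}->{3}; Y {3,4,5,6,7}->{6,7}; Z {3,4,5,6,7}->{4}
pass 2: Y {6,7}->{7}
pass 3: no change
Fixpoint after 3 passes: D(Z) = {4}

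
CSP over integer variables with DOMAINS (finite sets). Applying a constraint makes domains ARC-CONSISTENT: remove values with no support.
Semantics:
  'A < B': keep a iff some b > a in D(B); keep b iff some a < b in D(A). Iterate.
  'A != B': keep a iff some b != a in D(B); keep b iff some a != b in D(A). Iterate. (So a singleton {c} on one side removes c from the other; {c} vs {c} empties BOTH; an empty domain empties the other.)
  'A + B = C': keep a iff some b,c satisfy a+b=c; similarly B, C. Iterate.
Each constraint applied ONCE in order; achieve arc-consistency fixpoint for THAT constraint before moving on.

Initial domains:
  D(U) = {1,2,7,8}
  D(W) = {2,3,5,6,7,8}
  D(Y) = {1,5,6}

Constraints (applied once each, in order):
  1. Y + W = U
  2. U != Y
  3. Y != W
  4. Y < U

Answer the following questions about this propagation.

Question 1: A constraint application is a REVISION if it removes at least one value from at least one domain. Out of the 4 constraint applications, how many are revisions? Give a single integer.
Answer: 1

Derivation:
Constraint 1 (Y + W = U) on D(Y)={1,5,6} D(W)={2,3,5,6,7,8} D(U)={1,2,7,8}: W {2,3,5,6,7,8}->{2,3,6,7}; U {1,2,7,8}->{7,8} => REVISION
Constraint 2 (U != Y) on D(U)={7,8} D(Y)={1,5,6}: no change => not a revision
Constraint 3 (Y != W) on D(Y)={1,5,6} D(W)={2,3,6,7}: no change => not a revision
Constraint 4 (Y < U) on D(Y)={1,5,6} D(U)={7,8}: no change => not a revision
Total revisions = 1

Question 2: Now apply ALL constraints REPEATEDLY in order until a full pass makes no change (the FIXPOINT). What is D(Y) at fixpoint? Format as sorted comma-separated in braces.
pass 0 (initial): D(Y)={1,5,6}
pass 1: U {1,2,7,8}->{7,8}; W {2,3,5,6,7,8}->{2,3,6,7}
pass 2: no change
Fixpoint after 2 passes: D(Y) = {1,5,6}

Answer: {1,5,6}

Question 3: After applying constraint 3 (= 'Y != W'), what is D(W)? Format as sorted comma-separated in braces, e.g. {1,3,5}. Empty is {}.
Constraint 1 (Y + W = U) on D(Y)={1,5,6} D(W)={2,3,5,6,7,8} D(U)={1,2,7,8}: W {2,3,5,6,7,8}->{2,3,6,7}; U {1,2,7,8}->{7,8}
Constraint 2 (U != Y) on D(U)={7,8} D(Y)={1,5,6}: no change
Constraint 3 (Y != W) on D(Y)={1,5,6} D(W)={2,3,6,7}: no change
So after constraint 3: D(W) = {2,3,6,7}

Answer: {2,3,6,7}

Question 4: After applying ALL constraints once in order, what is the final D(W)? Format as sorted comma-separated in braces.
Constraint 1 (Y + W = U) on D(Y)={1,5,6} D(W)={2,3,5,6,7,8} D(U)={1,2,7,8}: W {2,3,5,6,7,8}->{2,3,6,7}; U {1,2,7,8}->{7,8}
Constraint 2 (U != Y) on D(U)={7,8} D(Y)={1,5,6}: no change
Constraint 3 (Y != W) on D(Y)={1,5,6} D(W)={2,3,6,7}: no change
Constraint 4 (Y < U) on D(Y)={1,5,6} D(U)={7,8}: no change
So after all 4 constraints: D(W) = {2,3,6,7}

Answer: {2,3,6,7}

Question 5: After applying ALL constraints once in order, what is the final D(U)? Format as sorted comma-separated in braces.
Answer: {7,8}

Derivation:
Constraint 1 (Y + W = U) on D(Y)={1,5,6} D(W)={2,3,5,6,7,8} D(U)={1,2,7,8}: W {2,3,5,6,7,8}->{2,3,6,7}; U {1,2,7,8}->{7,8}
Constraint 2 (U != Y) on D(U)={7,8} D(Y)={1,5,6}: no change
Constraint 3 (Y != W) on D(Y)={1,5,6} D(W)={2,3,6,7}: no change
Constraint 4 (Y < U) on D(Y)={1,5,6} D(U)={7,8}: no change
So after all 4 constraints: D(U) = {7,8}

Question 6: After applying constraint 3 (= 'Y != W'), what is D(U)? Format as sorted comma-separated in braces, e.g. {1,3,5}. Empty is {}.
Answer: {7,8}

Derivation:
Constraint 1 (Y + W = U) on D(Y)={1,5,6} D(W)={2,3,5,6,7,8} D(U)={1,2,7,8}: W {2,3,5,6,7,8}->{2,3,6,7}; U {1,2,7,8}->{7,8}
Constraint 2 (U != Y) on D(U)={7,8} D(Y)={1,5,6}: no change
Constraint 3 (Y != W) on D(Y)={1,5,6} D(W)={2,3,6,7}: no change
So after constraint 3: D(U) = {7,8}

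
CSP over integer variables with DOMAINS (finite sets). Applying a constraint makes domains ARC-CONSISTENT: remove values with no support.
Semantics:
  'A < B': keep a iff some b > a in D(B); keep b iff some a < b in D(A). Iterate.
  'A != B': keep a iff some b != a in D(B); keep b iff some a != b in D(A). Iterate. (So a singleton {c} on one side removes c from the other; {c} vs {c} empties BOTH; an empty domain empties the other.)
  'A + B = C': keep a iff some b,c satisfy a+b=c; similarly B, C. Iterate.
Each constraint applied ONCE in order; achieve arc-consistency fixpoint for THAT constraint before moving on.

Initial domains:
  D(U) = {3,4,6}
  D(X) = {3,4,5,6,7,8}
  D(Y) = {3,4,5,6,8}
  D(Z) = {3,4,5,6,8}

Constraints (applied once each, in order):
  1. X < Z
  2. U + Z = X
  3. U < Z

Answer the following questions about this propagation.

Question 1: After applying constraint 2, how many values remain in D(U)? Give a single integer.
Answer: 1

Derivation:
Constraint 1 (X < Z) on D(X)={3,4,5,6,7,8} D(Z)={3,4,5,6,8}: X {3,4,5,6,7,8}->{3,4,5,6,7}; Z {3,4,5,6,8}->{4,5,6,8}
Constraint 2 (U + Z = X) on D(U)={3,4,6} D(Z)={4,5,6,8} D(X)={3,4,5,6,7}: U {3,4,6}->{3}; Z {4,5,6,8}->{4}; X {3,4,5,6,7}->{7}
So after constraint 2: D(U)={3}, size = 1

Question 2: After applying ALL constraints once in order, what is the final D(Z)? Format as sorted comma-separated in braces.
Answer: {4}

Derivation:
Constraint 1 (X < Z) on D(X)={3,4,5,6,7,8} D(Z)={3,4,5,6,8}: X {3,4,5,6,7,8}->{3,4,5,6,7}; Z {3,4,5,6,8}->{4,5,6,8}
Constraint 2 (U + Z = X) on D(U)={3,4,6} D(Z)={4,5,6,8} D(X)={3,4,5,6,7}: U {3,4,6}->{3}; Z {4,5,6,8}->{4}; X {3,4,5,6,7}->{7}
Constraint 3 (U < Z) on D(U)={3} D(Z)={4}: no change
So after all 3 constraints: D(Z) = {4}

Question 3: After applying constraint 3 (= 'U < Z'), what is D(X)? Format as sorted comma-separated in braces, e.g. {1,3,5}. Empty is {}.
Constraint 1 (X < Z) on D(X)={3,4,5,6,7,8} D(Z)={3,4,5,6,8}: X {3,4,5,6,7,8}->{3,4,5,6,7}; Z {3,4,5,6,8}->{4,5,6,8}
Constraint 2 (U + Z = X) on D(U)={3,4,6} D(Z)={4,5,6,8} D(X)={3,4,5,6,7}: U {3,4,6}->{3}; Z {4,5,6,8}->{4}; X {3,4,5,6,7}->{7}
Constraint 3 (U < Z) on D(U)={3} D(Z)={4}: no change
So after constraint 3: D(X) = {7}

Answer: {7}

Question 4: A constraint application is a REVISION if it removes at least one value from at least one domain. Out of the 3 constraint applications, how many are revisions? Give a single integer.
Constraint 1 (X < Z) on D(X)={3,4,5,6,7,8} D(Z)={3,4,5,6,8}: X {3,4,5,6,7,8}->{3,4,5,6,7}; Z {3,4,5,6,8}->{4,5,6,8} => REVISION
Constraint 2 (U + Z = X) on D(U)={3,4,6} D(Z)={4,5,6,8} D(X)={3,4,5,6,7}: U {3,4,6}->{3}; Z {4,5,6,8}->{4}; X {3,4,5,6,7}->{7} => REVISION
Constraint 3 (U < Z) on D(U)={3} D(Z)={4}: no change => not a revision
Total revisions = 2

Answer: 2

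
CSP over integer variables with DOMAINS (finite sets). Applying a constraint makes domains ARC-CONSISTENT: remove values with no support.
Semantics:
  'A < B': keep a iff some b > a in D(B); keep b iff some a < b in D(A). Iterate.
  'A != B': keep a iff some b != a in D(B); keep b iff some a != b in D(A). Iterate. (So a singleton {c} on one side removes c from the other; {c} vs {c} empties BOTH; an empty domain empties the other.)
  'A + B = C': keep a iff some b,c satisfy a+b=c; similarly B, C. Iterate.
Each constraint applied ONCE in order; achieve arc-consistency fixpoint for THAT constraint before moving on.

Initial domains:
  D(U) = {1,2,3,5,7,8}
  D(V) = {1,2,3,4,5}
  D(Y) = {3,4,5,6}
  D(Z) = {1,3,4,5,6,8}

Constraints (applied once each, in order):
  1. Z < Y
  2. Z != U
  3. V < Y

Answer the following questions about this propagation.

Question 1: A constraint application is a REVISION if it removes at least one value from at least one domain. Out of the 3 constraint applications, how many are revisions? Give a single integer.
Answer: 1

Derivation:
Constraint 1 (Z < Y) on D(Z)={1,3,4,5,6,8} D(Y)={3,4,5,6}: Z {1,3,4,5,6,8}->{1,3,4,5} => REVISION
Constraint 2 (Z != U) on D(Z)={1,3,4,5} D(U)={1,2,3,5,7,8}: no change => not a revision
Constraint 3 (V < Y) on D(V)={1,2,3,4,5} D(Y)={3,4,5,6}: no change => not a revision
Total revisions = 1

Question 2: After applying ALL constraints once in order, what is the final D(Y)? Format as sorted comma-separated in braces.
Constraint 1 (Z < Y) on D(Z)={1,3,4,5,6,8} D(Y)={3,4,5,6}: Z {1,3,4,5,6,8}->{1,3,4,5}
Constraint 2 (Z != U) on D(Z)={1,3,4,5} D(U)={1,2,3,5,7,8}: no change
Constraint 3 (V < Y) on D(V)={1,2,3,4,5} D(Y)={3,4,5,6}: no change
So after all 3 constraints: D(Y) = {3,4,5,6}

Answer: {3,4,5,6}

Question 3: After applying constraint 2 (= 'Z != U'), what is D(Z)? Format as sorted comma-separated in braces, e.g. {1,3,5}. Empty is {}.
Answer: {1,3,4,5}

Derivation:
Constraint 1 (Z < Y) on D(Z)={1,3,4,5,6,8} D(Y)={3,4,5,6}: Z {1,3,4,5,6,8}->{1,3,4,5}
Constraint 2 (Z != U) on D(Z)={1,3,4,5} D(U)={1,2,3,5,7,8}: no change
So after constraint 2: D(Z) = {1,3,4,5}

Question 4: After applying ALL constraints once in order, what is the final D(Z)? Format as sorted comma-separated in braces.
Answer: {1,3,4,5}

Derivation:
Constraint 1 (Z < Y) on D(Z)={1,3,4,5,6,8} D(Y)={3,4,5,6}: Z {1,3,4,5,6,8}->{1,3,4,5}
Constraint 2 (Z != U) on D(Z)={1,3,4,5} D(U)={1,2,3,5,7,8}: no change
Constraint 3 (V < Y) on D(V)={1,2,3,4,5} D(Y)={3,4,5,6}: no change
So after all 3 constraints: D(Z) = {1,3,4,5}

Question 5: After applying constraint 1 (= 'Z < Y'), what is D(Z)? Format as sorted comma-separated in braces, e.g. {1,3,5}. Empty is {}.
Answer: {1,3,4,5}

Derivation:
Constraint 1 (Z < Y) on D(Z)={1,3,4,5,6,8} D(Y)={3,4,5,6}: Z {1,3,4,5,6,8}->{1,3,4,5}
So after constraint 1: D(Z) = {1,3,4,5}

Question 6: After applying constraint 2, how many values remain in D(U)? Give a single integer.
Answer: 6

Derivation:
Constraint 1 (Z < Y) on D(Z)={1,3,4,5,6,8} D(Y)={3,4,5,6}: Z {1,3,4,5,6,8}->{1,3,4,5}
Constraint 2 (Z != U) on D(Z)={1,3,4,5} D(U)={1,2,3,5,7,8}: no change
So after constraint 2: D(U)={1,2,3,5,7,8}, size = 6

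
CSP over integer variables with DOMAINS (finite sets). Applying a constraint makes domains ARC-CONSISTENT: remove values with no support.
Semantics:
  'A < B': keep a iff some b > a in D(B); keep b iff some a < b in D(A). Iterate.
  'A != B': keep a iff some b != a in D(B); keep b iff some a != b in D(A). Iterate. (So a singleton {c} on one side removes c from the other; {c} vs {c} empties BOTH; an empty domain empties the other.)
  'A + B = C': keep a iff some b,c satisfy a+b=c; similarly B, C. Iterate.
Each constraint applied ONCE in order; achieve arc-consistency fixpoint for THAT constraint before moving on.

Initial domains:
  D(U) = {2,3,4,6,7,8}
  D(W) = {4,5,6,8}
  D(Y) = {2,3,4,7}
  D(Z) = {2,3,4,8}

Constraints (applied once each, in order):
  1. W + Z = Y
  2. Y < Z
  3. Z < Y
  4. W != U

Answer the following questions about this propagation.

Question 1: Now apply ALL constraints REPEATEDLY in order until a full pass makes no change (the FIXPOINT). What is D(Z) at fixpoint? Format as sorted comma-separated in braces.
Answer: {}

Derivation:
pass 0 (initial): D(Z)={2,3,4,8}
pass 1: W {4,5,6,8}->{4,5}; Y {2,3,4,7}->{}; Z {2,3,4,8}->{}
pass 2: U {2,3,4,6,7,8}->{}; W {4,5}->{}
pass 3: no change
Fixpoint after 3 passes: D(Z) = {}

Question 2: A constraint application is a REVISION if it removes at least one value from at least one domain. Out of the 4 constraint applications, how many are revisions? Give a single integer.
Constraint 1 (W + Z = Y) on D(W)={4,5,6,8} D(Z)={2,3,4,8} D(Y)={2,3,4,7}: W {4,5,6,8}->{4,5}; Z {2,3,4,8}->{2,3}; Y {2,3,4,7}->{7} => REVISION
Constraint 2 (Y < Z) on D(Y)={7} D(Z)={2,3}: Y {7}->{}; Z {2,3}->{} => REVISION
Constraint 3 (Z < Y) on D(Z)={} D(Y)={}: no change => not a revision
Constraint 4 (W != U) on D(W)={4,5} D(U)={2,3,4,6,7,8}: no change => not a revision
Total revisions = 2

Answer: 2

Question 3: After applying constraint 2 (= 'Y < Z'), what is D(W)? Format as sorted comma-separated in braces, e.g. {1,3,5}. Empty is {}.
Constraint 1 (W + Z = Y) on D(W)={4,5,6,8} D(Z)={2,3,4,8} D(Y)={2,3,4,7}: W {4,5,6,8}->{4,5}; Z {2,3,4,8}->{2,3}; Y {2,3,4,7}->{7}
Constraint 2 (Y < Z) on D(Y)={7} D(Z)={2,3}: Y {7}->{}; Z {2,3}->{}
So after constraint 2: D(W) = {4,5}

Answer: {4,5}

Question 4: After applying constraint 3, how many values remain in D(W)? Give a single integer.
Answer: 2

Derivation:
Constraint 1 (W + Z = Y) on D(W)={4,5,6,8} D(Z)={2,3,4,8} D(Y)={2,3,4,7}: W {4,5,6,8}->{4,5}; Z {2,3,4,8}->{2,3}; Y {2,3,4,7}->{7}
Constraint 2 (Y < Z) on D(Y)={7} D(Z)={2,3}: Y {7}->{}; Z {2,3}->{}
Constraint 3 (Z < Y) on D(Z)={} D(Y)={}: no change
So after constraint 3: D(W)={4,5}, size = 2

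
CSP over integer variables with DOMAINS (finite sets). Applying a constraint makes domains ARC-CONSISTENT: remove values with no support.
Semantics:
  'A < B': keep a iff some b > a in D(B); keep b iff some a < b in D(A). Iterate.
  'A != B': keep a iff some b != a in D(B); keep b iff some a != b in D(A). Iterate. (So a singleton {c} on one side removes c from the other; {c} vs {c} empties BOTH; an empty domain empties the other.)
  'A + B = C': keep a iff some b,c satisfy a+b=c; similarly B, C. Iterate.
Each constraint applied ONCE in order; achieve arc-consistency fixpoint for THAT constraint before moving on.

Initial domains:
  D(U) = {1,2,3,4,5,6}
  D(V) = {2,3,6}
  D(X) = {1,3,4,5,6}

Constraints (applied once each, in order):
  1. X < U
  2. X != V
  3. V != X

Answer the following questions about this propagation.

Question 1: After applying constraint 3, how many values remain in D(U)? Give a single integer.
Constraint 1 (X < U) on D(X)={1,3,4,5,6} D(U)={1,2,3,4,5,6}: X {1,3,4,5,6}->{1,3,4,5}; U {1,2,3,4,5,6}->{2,3,4,5,6}
Constraint 2 (X != V) on D(X)={1,3,4,5} D(V)={2,3,6}: no change
Constraint 3 (V != X) on D(V)={2,3,6} D(X)={1,3,4,5}: no change
So after constraint 3: D(U)={2,3,4,5,6}, size = 5

Answer: 5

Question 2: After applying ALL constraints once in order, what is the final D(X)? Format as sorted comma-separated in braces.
Constraint 1 (X < U) on D(X)={1,3,4,5,6} D(U)={1,2,3,4,5,6}: X {1,3,4,5,6}->{1,3,4,5}; U {1,2,3,4,5,6}->{2,3,4,5,6}
Constraint 2 (X != V) on D(X)={1,3,4,5} D(V)={2,3,6}: no change
Constraint 3 (V != X) on D(V)={2,3,6} D(X)={1,3,4,5}: no change
So after all 3 constraints: D(X) = {1,3,4,5}

Answer: {1,3,4,5}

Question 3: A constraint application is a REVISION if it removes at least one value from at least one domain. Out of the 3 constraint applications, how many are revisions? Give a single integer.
Constraint 1 (X < U) on D(X)={1,3,4,5,6} D(U)={1,2,3,4,5,6}: X {1,3,4,5,6}->{1,3,4,5}; U {1,2,3,4,5,6}->{2,3,4,5,6} => REVISION
Constraint 2 (X != V) on D(X)={1,3,4,5} D(V)={2,3,6}: no change => not a revision
Constraint 3 (V != X) on D(V)={2,3,6} D(X)={1,3,4,5}: no change => not a revision
Total revisions = 1

Answer: 1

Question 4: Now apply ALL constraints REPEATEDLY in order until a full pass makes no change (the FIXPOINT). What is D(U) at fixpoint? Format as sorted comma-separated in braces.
Answer: {2,3,4,5,6}

Derivation:
pass 0 (initial): D(U)={1,2,3,4,5,6}
pass 1: U {1,2,3,4,5,6}->{2,3,4,5,6}; X {1,3,4,5,6}->{1,3,4,5}
pass 2: no change
Fixpoint after 2 passes: D(U) = {2,3,4,5,6}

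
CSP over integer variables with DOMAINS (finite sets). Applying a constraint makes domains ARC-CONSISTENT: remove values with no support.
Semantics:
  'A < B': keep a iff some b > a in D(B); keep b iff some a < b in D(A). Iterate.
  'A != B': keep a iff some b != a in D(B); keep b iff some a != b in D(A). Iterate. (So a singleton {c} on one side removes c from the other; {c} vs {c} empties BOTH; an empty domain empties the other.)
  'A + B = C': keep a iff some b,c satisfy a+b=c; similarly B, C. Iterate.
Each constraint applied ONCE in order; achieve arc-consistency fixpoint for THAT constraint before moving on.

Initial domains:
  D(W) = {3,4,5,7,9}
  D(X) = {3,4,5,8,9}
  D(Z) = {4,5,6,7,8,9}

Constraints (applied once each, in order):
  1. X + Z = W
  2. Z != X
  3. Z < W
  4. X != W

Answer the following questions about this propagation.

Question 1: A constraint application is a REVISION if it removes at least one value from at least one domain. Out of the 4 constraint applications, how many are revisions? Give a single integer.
Constraint 1 (X + Z = W) on D(X)={3,4,5,8,9} D(Z)={4,5,6,7,8,9} D(W)={3,4,5,7,9}: X {3,4,5,8,9}->{3,4,5}; Z {4,5,6,7,8,9}->{4,5,6}; W {3,4,5,7,9}->{7,9} => REVISION
Constraint 2 (Z != X) on D(Z)={4,5,6} D(X)={3,4,5}: no change => not a revision
Constraint 3 (Z < W) on D(Z)={4,5,6} D(W)={7,9}: no change => not a revision
Constraint 4 (X != W) on D(X)={3,4,5} D(W)={7,9}: no change => not a revision
Total revisions = 1

Answer: 1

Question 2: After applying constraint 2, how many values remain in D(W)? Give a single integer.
Constraint 1 (X + Z = W) on D(X)={3,4,5,8,9} D(Z)={4,5,6,7,8,9} D(W)={3,4,5,7,9}: X {3,4,5,8,9}->{3,4,5}; Z {4,5,6,7,8,9}->{4,5,6}; W {3,4,5,7,9}->{7,9}
Constraint 2 (Z != X) on D(Z)={4,5,6} D(X)={3,4,5}: no change
So after constraint 2: D(W)={7,9}, size = 2

Answer: 2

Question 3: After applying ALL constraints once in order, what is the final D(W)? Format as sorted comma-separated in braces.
Constraint 1 (X + Z = W) on D(X)={3,4,5,8,9} D(Z)={4,5,6,7,8,9} D(W)={3,4,5,7,9}: X {3,4,5,8,9}->{3,4,5}; Z {4,5,6,7,8,9}->{4,5,6}; W {3,4,5,7,9}->{7,9}
Constraint 2 (Z != X) on D(Z)={4,5,6} D(X)={3,4,5}: no change
Constraint 3 (Z < W) on D(Z)={4,5,6} D(W)={7,9}: no change
Constraint 4 (X != W) on D(X)={3,4,5} D(W)={7,9}: no change
So after all 4 constraints: D(W) = {7,9}

Answer: {7,9}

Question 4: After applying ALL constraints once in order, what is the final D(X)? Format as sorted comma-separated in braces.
Constraint 1 (X + Z = W) on D(X)={3,4,5,8,9} D(Z)={4,5,6,7,8,9} D(W)={3,4,5,7,9}: X {3,4,5,8,9}->{3,4,5}; Z {4,5,6,7,8,9}->{4,5,6}; W {3,4,5,7,9}->{7,9}
Constraint 2 (Z != X) on D(Z)={4,5,6} D(X)={3,4,5}: no change
Constraint 3 (Z < W) on D(Z)={4,5,6} D(W)={7,9}: no change
Constraint 4 (X != W) on D(X)={3,4,5} D(W)={7,9}: no change
So after all 4 constraints: D(X) = {3,4,5}

Answer: {3,4,5}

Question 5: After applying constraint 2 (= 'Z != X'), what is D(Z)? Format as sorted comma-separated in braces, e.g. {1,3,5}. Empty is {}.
Constraint 1 (X + Z = W) on D(X)={3,4,5,8,9} D(Z)={4,5,6,7,8,9} D(W)={3,4,5,7,9}: X {3,4,5,8,9}->{3,4,5}; Z {4,5,6,7,8,9}->{4,5,6}; W {3,4,5,7,9}->{7,9}
Constraint 2 (Z != X) on D(Z)={4,5,6} D(X)={3,4,5}: no change
So after constraint 2: D(Z) = {4,5,6}

Answer: {4,5,6}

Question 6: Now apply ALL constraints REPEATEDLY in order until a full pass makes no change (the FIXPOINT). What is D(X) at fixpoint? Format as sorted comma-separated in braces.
Answer: {3,4,5}

Derivation:
pass 0 (initial): D(X)={3,4,5,8,9}
pass 1: W {3,4,5,7,9}->{7,9}; X {3,4,5,8,9}->{3,4,5}; Z {4,5,6,7,8,9}->{4,5,6}
pass 2: no change
Fixpoint after 2 passes: D(X) = {3,4,5}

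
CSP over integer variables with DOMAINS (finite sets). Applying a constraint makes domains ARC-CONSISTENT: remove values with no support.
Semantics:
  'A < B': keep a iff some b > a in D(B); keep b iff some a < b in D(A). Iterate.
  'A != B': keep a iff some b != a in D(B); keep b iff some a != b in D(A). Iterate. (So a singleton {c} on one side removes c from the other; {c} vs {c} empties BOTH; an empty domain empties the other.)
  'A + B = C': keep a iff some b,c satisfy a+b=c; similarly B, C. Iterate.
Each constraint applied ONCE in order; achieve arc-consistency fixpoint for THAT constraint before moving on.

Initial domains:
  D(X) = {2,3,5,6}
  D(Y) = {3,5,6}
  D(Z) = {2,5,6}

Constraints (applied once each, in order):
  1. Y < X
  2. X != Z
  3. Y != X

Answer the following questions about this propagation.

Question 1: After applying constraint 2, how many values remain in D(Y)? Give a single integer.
Constraint 1 (Y < X) on D(Y)={3,5,6} D(X)={2,3,5,6}: Y {3,5,6}->{3,5}; X {2,3,5,6}->{5,6}
Constraint 2 (X != Z) on D(X)={5,6} D(Z)={2,5,6}: no change
So after constraint 2: D(Y)={3,5}, size = 2

Answer: 2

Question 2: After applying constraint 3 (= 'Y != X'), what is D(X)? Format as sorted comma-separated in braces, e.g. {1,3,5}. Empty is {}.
Constraint 1 (Y < X) on D(Y)={3,5,6} D(X)={2,3,5,6}: Y {3,5,6}->{3,5}; X {2,3,5,6}->{5,6}
Constraint 2 (X != Z) on D(X)={5,6} D(Z)={2,5,6}: no change
Constraint 3 (Y != X) on D(Y)={3,5} D(X)={5,6}: no change
So after constraint 3: D(X) = {5,6}

Answer: {5,6}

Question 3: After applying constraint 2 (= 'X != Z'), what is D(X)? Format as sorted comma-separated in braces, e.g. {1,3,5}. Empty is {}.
Constraint 1 (Y < X) on D(Y)={3,5,6} D(X)={2,3,5,6}: Y {3,5,6}->{3,5}; X {2,3,5,6}->{5,6}
Constraint 2 (X != Z) on D(X)={5,6} D(Z)={2,5,6}: no change
So after constraint 2: D(X) = {5,6}

Answer: {5,6}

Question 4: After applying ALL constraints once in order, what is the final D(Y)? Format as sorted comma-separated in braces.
Answer: {3,5}

Derivation:
Constraint 1 (Y < X) on D(Y)={3,5,6} D(X)={2,3,5,6}: Y {3,5,6}->{3,5}; X {2,3,5,6}->{5,6}
Constraint 2 (X != Z) on D(X)={5,6} D(Z)={2,5,6}: no change
Constraint 3 (Y != X) on D(Y)={3,5} D(X)={5,6}: no change
So after all 3 constraints: D(Y) = {3,5}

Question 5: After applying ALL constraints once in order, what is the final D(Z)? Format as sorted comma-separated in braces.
Constraint 1 (Y < X) on D(Y)={3,5,6} D(X)={2,3,5,6}: Y {3,5,6}->{3,5}; X {2,3,5,6}->{5,6}
Constraint 2 (X != Z) on D(X)={5,6} D(Z)={2,5,6}: no change
Constraint 3 (Y != X) on D(Y)={3,5} D(X)={5,6}: no change
So after all 3 constraints: D(Z) = {2,5,6}

Answer: {2,5,6}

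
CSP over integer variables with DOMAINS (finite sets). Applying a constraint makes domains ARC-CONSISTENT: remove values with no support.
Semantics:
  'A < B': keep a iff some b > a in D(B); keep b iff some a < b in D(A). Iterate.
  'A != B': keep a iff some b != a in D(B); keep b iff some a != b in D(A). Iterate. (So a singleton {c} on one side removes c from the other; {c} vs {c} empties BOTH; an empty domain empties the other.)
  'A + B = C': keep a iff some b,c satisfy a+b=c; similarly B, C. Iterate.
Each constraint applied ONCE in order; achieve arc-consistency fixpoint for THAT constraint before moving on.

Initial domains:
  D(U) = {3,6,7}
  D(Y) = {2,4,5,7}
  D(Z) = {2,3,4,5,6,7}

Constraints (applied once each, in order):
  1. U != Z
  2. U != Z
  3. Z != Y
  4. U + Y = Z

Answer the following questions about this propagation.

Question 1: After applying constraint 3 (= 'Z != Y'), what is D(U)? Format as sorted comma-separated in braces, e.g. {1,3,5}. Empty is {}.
Constraint 1 (U != Z) on D(U)={3,6,7} D(Z)={2,3,4,5,6,7}: no change
Constraint 2 (U != Z) on D(U)={3,6,7} D(Z)={2,3,4,5,6,7}: no change
Constraint 3 (Z != Y) on D(Z)={2,3,4,5,6,7} D(Y)={2,4,5,7}: no change
So after constraint 3: D(U) = {3,6,7}

Answer: {3,6,7}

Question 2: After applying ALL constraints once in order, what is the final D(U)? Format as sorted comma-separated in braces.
Answer: {3}

Derivation:
Constraint 1 (U != Z) on D(U)={3,6,7} D(Z)={2,3,4,5,6,7}: no change
Constraint 2 (U != Z) on D(U)={3,6,7} D(Z)={2,3,4,5,6,7}: no change
Constraint 3 (Z != Y) on D(Z)={2,3,4,5,6,7} D(Y)={2,4,5,7}: no change
Constraint 4 (U + Y = Z) on D(U)={3,6,7} D(Y)={2,4,5,7} D(Z)={2,3,4,5,6,7}: U {3,6,7}->{3}; Y {2,4,5,7}->{2,4}; Z {2,3,4,5,6,7}->{5,7}
So after all 4 constraints: D(U) = {3}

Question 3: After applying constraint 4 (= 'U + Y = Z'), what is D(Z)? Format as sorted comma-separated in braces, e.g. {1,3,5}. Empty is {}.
Constraint 1 (U != Z) on D(U)={3,6,7} D(Z)={2,3,4,5,6,7}: no change
Constraint 2 (U != Z) on D(U)={3,6,7} D(Z)={2,3,4,5,6,7}: no change
Constraint 3 (Z != Y) on D(Z)={2,3,4,5,6,7} D(Y)={2,4,5,7}: no change
Constraint 4 (U + Y = Z) on D(U)={3,6,7} D(Y)={2,4,5,7} D(Z)={2,3,4,5,6,7}: U {3,6,7}->{3}; Y {2,4,5,7}->{2,4}; Z {2,3,4,5,6,7}->{5,7}
So after constraint 4: D(Z) = {5,7}

Answer: {5,7}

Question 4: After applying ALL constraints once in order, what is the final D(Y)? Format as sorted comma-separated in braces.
Answer: {2,4}

Derivation:
Constraint 1 (U != Z) on D(U)={3,6,7} D(Z)={2,3,4,5,6,7}: no change
Constraint 2 (U != Z) on D(U)={3,6,7} D(Z)={2,3,4,5,6,7}: no change
Constraint 3 (Z != Y) on D(Z)={2,3,4,5,6,7} D(Y)={2,4,5,7}: no change
Constraint 4 (U + Y = Z) on D(U)={3,6,7} D(Y)={2,4,5,7} D(Z)={2,3,4,5,6,7}: U {3,6,7}->{3}; Y {2,4,5,7}->{2,4}; Z {2,3,4,5,6,7}->{5,7}
So after all 4 constraints: D(Y) = {2,4}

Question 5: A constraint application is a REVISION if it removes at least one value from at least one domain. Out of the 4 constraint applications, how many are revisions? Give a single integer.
Answer: 1

Derivation:
Constraint 1 (U != Z) on D(U)={3,6,7} D(Z)={2,3,4,5,6,7}: no change => not a revision
Constraint 2 (U != Z) on D(U)={3,6,7} D(Z)={2,3,4,5,6,7}: no change => not a revision
Constraint 3 (Z != Y) on D(Z)={2,3,4,5,6,7} D(Y)={2,4,5,7}: no change => not a revision
Constraint 4 (U + Y = Z) on D(U)={3,6,7} D(Y)={2,4,5,7} D(Z)={2,3,4,5,6,7}: U {3,6,7}->{3}; Y {2,4,5,7}->{2,4}; Z {2,3,4,5,6,7}->{5,7} => REVISION
Total revisions = 1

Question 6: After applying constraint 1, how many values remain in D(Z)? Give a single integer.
Constraint 1 (U != Z) on D(U)={3,6,7} D(Z)={2,3,4,5,6,7}: no change
So after constraint 1: D(Z)={2,3,4,5,6,7}, size = 6

Answer: 6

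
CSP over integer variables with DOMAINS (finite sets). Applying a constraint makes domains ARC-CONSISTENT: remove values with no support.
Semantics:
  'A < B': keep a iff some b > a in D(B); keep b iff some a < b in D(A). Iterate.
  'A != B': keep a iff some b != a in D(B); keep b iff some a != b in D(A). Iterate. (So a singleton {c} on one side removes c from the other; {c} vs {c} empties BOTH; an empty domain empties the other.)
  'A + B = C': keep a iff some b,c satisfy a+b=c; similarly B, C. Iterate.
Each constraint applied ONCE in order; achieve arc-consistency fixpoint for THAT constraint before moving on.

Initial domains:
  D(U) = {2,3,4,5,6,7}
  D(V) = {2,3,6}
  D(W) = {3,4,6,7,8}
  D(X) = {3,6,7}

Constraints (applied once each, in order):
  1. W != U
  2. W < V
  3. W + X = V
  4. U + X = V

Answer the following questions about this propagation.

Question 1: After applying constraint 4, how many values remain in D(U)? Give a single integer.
Constraint 1 (W != U) on D(W)={3,4,6,7,8} D(U)={2,3,4,5,6,7}: no change
Constraint 2 (W < V) on D(W)={3,4,6,7,8} D(V)={2,3,6}: W {3,4,6,7,8}->{3,4}; V {2,3,6}->{6}
Constraint 3 (W + X = V) on D(W)={3,4} D(X)={3,6,7} D(V)={6}: W {3,4}->{3}; X {3,6,7}->{3}
Constraint 4 (U + X = V) on D(U)={2,3,4,5,6,7} D(X)={3} D(V)={6}: U {2,3,4,5,6,7}->{3}
So after constraint 4: D(U)={3}, size = 1

Answer: 1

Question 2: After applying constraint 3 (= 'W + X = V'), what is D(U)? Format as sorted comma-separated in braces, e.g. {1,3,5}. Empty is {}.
Constraint 1 (W != U) on D(W)={3,4,6,7,8} D(U)={2,3,4,5,6,7}: no change
Constraint 2 (W < V) on D(W)={3,4,6,7,8} D(V)={2,3,6}: W {3,4,6,7,8}->{3,4}; V {2,3,6}->{6}
Constraint 3 (W + X = V) on D(W)={3,4} D(X)={3,6,7} D(V)={6}: W {3,4}->{3}; X {3,6,7}->{3}
So after constraint 3: D(U) = {2,3,4,5,6,7}

Answer: {2,3,4,5,6,7}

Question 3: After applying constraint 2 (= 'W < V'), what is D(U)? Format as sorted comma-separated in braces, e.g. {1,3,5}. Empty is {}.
Constraint 1 (W != U) on D(W)={3,4,6,7,8} D(U)={2,3,4,5,6,7}: no change
Constraint 2 (W < V) on D(W)={3,4,6,7,8} D(V)={2,3,6}: W {3,4,6,7,8}->{3,4}; V {2,3,6}->{6}
So after constraint 2: D(U) = {2,3,4,5,6,7}

Answer: {2,3,4,5,6,7}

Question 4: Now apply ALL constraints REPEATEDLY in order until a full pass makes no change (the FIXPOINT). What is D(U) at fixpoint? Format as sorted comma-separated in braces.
pass 0 (initial): D(U)={2,3,4,5,6,7}
pass 1: U {2,3,4,5,6,7}->{3}; V {2,3,6}->{6}; W {3,4,6,7,8}->{3}; X {3,6,7}->{3}
pass 2: U {3}->{}; V {6}->{}; W {3}->{}; X {3}->{}
pass 3: no change
Fixpoint after 3 passes: D(U) = {}

Answer: {}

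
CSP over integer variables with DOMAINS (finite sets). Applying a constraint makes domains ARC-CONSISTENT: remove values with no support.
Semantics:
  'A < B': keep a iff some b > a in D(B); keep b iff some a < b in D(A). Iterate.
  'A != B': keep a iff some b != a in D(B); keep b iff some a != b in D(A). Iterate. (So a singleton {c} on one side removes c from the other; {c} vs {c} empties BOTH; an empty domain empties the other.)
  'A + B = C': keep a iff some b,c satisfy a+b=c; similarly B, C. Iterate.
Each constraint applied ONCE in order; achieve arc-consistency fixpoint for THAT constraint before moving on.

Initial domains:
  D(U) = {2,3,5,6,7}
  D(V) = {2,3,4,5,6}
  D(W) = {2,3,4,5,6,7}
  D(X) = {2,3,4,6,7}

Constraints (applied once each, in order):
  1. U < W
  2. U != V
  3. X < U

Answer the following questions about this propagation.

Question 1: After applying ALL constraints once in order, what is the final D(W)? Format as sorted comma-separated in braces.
Answer: {3,4,5,6,7}

Derivation:
Constraint 1 (U < W) on D(U)={2,3,5,6,7} D(W)={2,3,4,5,6,7}: U {2,3,5,6,7}->{2,3,5,6}; W {2,3,4,5,6,7}->{3,4,5,6,7}
Constraint 2 (U != V) on D(U)={2,3,5,6} D(V)={2,3,4,5,6}: no change
Constraint 3 (X < U) on D(X)={2,3,4,6,7} D(U)={2,3,5,6}: X {2,3,4,6,7}->{2,3,4}; U {2,3,5,6}->{3,5,6}
So after all 3 constraints: D(W) = {3,4,5,6,7}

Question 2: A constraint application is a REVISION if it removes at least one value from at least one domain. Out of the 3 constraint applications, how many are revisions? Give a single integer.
Constraint 1 (U < W) on D(U)={2,3,5,6,7} D(W)={2,3,4,5,6,7}: U {2,3,5,6,7}->{2,3,5,6}; W {2,3,4,5,6,7}->{3,4,5,6,7} => REVISION
Constraint 2 (U != V) on D(U)={2,3,5,6} D(V)={2,3,4,5,6}: no change => not a revision
Constraint 3 (X < U) on D(X)={2,3,4,6,7} D(U)={2,3,5,6}: X {2,3,4,6,7}->{2,3,4}; U {2,3,5,6}->{3,5,6} => REVISION
Total revisions = 2

Answer: 2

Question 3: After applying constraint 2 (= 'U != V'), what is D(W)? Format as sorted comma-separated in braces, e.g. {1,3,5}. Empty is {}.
Answer: {3,4,5,6,7}

Derivation:
Constraint 1 (U < W) on D(U)={2,3,5,6,7} D(W)={2,3,4,5,6,7}: U {2,3,5,6,7}->{2,3,5,6}; W {2,3,4,5,6,7}->{3,4,5,6,7}
Constraint 2 (U != V) on D(U)={2,3,5,6} D(V)={2,3,4,5,6}: no change
So after constraint 2: D(W) = {3,4,5,6,7}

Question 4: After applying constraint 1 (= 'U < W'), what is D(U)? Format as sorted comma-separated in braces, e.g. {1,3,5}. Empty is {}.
Constraint 1 (U < W) on D(U)={2,3,5,6,7} D(W)={2,3,4,5,6,7}: U {2,3,5,6,7}->{2,3,5,6}; W {2,3,4,5,6,7}->{3,4,5,6,7}
So after constraint 1: D(U) = {2,3,5,6}

Answer: {2,3,5,6}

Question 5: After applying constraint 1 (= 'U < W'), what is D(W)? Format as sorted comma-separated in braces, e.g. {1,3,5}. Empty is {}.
Constraint 1 (U < W) on D(U)={2,3,5,6,7} D(W)={2,3,4,5,6,7}: U {2,3,5,6,7}->{2,3,5,6}; W {2,3,4,5,6,7}->{3,4,5,6,7}
So after constraint 1: D(W) = {3,4,5,6,7}

Answer: {3,4,5,6,7}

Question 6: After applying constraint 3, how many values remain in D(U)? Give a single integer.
Answer: 3

Derivation:
Constraint 1 (U < W) on D(U)={2,3,5,6,7} D(W)={2,3,4,5,6,7}: U {2,3,5,6,7}->{2,3,5,6}; W {2,3,4,5,6,7}->{3,4,5,6,7}
Constraint 2 (U != V) on D(U)={2,3,5,6} D(V)={2,3,4,5,6}: no change
Constraint 3 (X < U) on D(X)={2,3,4,6,7} D(U)={2,3,5,6}: X {2,3,4,6,7}->{2,3,4}; U {2,3,5,6}->{3,5,6}
So after constraint 3: D(U)={3,5,6}, size = 3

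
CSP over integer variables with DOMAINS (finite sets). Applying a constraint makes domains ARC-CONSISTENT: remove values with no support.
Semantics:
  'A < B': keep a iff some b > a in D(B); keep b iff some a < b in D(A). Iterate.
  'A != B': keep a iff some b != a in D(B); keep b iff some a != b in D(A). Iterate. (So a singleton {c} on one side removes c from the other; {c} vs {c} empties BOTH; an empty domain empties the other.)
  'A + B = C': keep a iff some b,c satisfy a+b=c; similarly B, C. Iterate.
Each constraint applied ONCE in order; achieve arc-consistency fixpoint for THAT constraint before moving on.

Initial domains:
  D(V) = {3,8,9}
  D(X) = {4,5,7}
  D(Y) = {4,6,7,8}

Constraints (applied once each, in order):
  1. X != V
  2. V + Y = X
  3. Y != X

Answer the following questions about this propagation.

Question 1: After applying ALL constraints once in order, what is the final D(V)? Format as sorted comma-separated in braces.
Constraint 1 (X != V) on D(X)={4,5,7} D(V)={3,8,9}: no change
Constraint 2 (V + Y = X) on D(V)={3,8,9} D(Y)={4,6,7,8} D(X)={4,5,7}: V {3,8,9}->{3}; Y {4,6,7,8}->{4}; X {4,5,7}->{7}
Constraint 3 (Y != X) on D(Y)={4} D(X)={7}: no change
So after all 3 constraints: D(V) = {3}

Answer: {3}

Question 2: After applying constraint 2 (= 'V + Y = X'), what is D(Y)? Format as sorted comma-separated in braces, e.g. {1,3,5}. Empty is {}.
Constraint 1 (X != V) on D(X)={4,5,7} D(V)={3,8,9}: no change
Constraint 2 (V + Y = X) on D(V)={3,8,9} D(Y)={4,6,7,8} D(X)={4,5,7}: V {3,8,9}->{3}; Y {4,6,7,8}->{4}; X {4,5,7}->{7}
So after constraint 2: D(Y) = {4}

Answer: {4}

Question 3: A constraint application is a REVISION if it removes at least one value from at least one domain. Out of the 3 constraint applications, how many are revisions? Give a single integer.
Constraint 1 (X != V) on D(X)={4,5,7} D(V)={3,8,9}: no change => not a revision
Constraint 2 (V + Y = X) on D(V)={3,8,9} D(Y)={4,6,7,8} D(X)={4,5,7}: V {3,8,9}->{3}; Y {4,6,7,8}->{4}; X {4,5,7}->{7} => REVISION
Constraint 3 (Y != X) on D(Y)={4} D(X)={7}: no change => not a revision
Total revisions = 1

Answer: 1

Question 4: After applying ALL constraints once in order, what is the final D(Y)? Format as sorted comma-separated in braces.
Constraint 1 (X != V) on D(X)={4,5,7} D(V)={3,8,9}: no change
Constraint 2 (V + Y = X) on D(V)={3,8,9} D(Y)={4,6,7,8} D(X)={4,5,7}: V {3,8,9}->{3}; Y {4,6,7,8}->{4}; X {4,5,7}->{7}
Constraint 3 (Y != X) on D(Y)={4} D(X)={7}: no change
So after all 3 constraints: D(Y) = {4}

Answer: {4}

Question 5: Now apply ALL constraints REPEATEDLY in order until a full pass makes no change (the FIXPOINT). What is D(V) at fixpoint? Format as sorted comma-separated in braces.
Answer: {3}

Derivation:
pass 0 (initial): D(V)={3,8,9}
pass 1: V {3,8,9}->{3}; X {4,5,7}->{7}; Y {4,6,7,8}->{4}
pass 2: no change
Fixpoint after 2 passes: D(V) = {3}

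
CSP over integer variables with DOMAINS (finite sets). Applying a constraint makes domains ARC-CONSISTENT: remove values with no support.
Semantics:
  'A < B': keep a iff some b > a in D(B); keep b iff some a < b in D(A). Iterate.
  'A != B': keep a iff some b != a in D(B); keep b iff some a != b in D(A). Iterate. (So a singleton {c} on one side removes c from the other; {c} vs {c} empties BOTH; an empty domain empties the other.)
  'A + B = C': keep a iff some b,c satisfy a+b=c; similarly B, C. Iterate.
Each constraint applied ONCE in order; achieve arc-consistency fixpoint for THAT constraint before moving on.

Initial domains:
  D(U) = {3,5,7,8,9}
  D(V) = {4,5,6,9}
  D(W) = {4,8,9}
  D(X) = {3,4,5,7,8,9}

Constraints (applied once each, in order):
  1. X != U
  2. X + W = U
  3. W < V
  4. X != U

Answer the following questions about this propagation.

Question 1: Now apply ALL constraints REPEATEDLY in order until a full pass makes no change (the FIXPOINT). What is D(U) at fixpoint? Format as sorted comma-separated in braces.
pass 0 (initial): D(U)={3,5,7,8,9}
pass 1: U {3,5,7,8,9}->{7,8,9}; V {4,5,6,9}->{5,6,9}; W {4,8,9}->{4}; X {3,4,5,7,8,9}->{3,4,5}
pass 2: no change
Fixpoint after 2 passes: D(U) = {7,8,9}

Answer: {7,8,9}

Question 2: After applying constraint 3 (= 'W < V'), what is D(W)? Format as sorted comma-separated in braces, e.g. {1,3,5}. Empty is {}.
Answer: {4}

Derivation:
Constraint 1 (X != U) on D(X)={3,4,5,7,8,9} D(U)={3,5,7,8,9}: no change
Constraint 2 (X + W = U) on D(X)={3,4,5,7,8,9} D(W)={4,8,9} D(U)={3,5,7,8,9}: X {3,4,5,7,8,9}->{3,4,5}; W {4,8,9}->{4}; U {3,5,7,8,9}->{7,8,9}
Constraint 3 (W < V) on D(W)={4} D(V)={4,5,6,9}: V {4,5,6,9}->{5,6,9}
So after constraint 3: D(W) = {4}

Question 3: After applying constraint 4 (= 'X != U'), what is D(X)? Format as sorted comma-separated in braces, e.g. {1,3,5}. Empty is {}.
Constraint 1 (X != U) on D(X)={3,4,5,7,8,9} D(U)={3,5,7,8,9}: no change
Constraint 2 (X + W = U) on D(X)={3,4,5,7,8,9} D(W)={4,8,9} D(U)={3,5,7,8,9}: X {3,4,5,7,8,9}->{3,4,5}; W {4,8,9}->{4}; U {3,5,7,8,9}->{7,8,9}
Constraint 3 (W < V) on D(W)={4} D(V)={4,5,6,9}: V {4,5,6,9}->{5,6,9}
Constraint 4 (X != U) on D(X)={3,4,5} D(U)={7,8,9}: no change
So after constraint 4: D(X) = {3,4,5}

Answer: {3,4,5}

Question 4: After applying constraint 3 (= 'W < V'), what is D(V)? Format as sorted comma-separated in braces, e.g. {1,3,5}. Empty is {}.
Constraint 1 (X != U) on D(X)={3,4,5,7,8,9} D(U)={3,5,7,8,9}: no change
Constraint 2 (X + W = U) on D(X)={3,4,5,7,8,9} D(W)={4,8,9} D(U)={3,5,7,8,9}: X {3,4,5,7,8,9}->{3,4,5}; W {4,8,9}->{4}; U {3,5,7,8,9}->{7,8,9}
Constraint 3 (W < V) on D(W)={4} D(V)={4,5,6,9}: V {4,5,6,9}->{5,6,9}
So after constraint 3: D(V) = {5,6,9}

Answer: {5,6,9}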